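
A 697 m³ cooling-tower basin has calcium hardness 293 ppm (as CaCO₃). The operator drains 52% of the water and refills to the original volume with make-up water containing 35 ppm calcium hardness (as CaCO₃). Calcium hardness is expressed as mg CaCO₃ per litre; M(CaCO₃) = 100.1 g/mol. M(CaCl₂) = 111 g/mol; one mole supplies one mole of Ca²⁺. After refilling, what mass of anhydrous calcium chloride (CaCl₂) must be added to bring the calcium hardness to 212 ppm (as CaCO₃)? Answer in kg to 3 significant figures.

Volume: 697 m³ = 697,000 L.
After draining 52% and refilling: 293 × 0.48 + 35 × 0.52 = 158.84 ppm.
Deficit to target: 212 − 158.84 = 53.16 mg/L.
As CaCO₃: 53.16 mg/L × 697,000 L = 37,050 g; ÷ 100.1 = 370.2 mol Ca²⁺.
Mass: 370.2 × 111 = 41,090 g.

41.1 kg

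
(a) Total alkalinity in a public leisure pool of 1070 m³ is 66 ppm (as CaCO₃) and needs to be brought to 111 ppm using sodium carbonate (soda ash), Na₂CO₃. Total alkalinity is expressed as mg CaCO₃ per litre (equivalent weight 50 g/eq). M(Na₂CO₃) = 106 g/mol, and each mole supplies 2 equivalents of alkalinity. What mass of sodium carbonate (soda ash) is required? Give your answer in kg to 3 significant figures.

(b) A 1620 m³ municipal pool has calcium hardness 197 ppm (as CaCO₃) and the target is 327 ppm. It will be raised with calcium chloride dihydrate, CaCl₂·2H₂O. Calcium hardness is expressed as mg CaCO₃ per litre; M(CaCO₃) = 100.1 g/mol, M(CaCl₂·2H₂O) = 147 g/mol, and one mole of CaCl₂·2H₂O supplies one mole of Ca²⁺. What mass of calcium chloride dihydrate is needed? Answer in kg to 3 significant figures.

(a) 51.0 kg; (b) 309 kg

(a) Volume: 1070 m³ = 1,070,000 L.
(a) Alkalinity to add: (111 − 66) = 45 mg/L as CaCO₃ × 1,070,000 L = 48,150 g as CaCO₃.
(a) Equivalents: 48,150 g ÷ 50 g/eq = 963 eq.
(a) Each mole of Na₂CO₃ supplies 2 eq, so 963 / 2 = 481.5 mol.
(a) Mass: 481.5 mol × 106 g/mol = 51,040 g.

(b) Volume: 1620 m³ = 1,620,000 L.
(b) Hardness to add: (327 − 197) = 130 mg/L as CaCO₃ × 1,620,000 L = 210,600 g as CaCO₃.
(b) Moles of Ca²⁺ (1 mol Ca²⁺ ≡ 1 mol CaCO₃): 210,600 / 100.1 g/mol = 2104 mol.
(b) Mass of CaCl₂·2H₂O: 2104 × 147 = 309,300 g.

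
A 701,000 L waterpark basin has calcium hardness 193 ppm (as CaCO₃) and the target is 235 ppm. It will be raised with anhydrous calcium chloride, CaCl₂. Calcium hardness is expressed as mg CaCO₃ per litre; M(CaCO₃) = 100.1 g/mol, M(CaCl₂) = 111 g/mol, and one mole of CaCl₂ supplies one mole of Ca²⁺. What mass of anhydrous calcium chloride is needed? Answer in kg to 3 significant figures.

32.6 kg

Hardness to add: (235 − 193) = 42 mg/L as CaCO₃ × 701,000 L = 29,440 g as CaCO₃.
Moles of Ca²⁺ (1 mol Ca²⁺ ≡ 1 mol CaCO₃): 29,440 / 100.1 g/mol = 294.1 mol.
Mass of CaCl₂: 294.1 × 111 = 32,650 g.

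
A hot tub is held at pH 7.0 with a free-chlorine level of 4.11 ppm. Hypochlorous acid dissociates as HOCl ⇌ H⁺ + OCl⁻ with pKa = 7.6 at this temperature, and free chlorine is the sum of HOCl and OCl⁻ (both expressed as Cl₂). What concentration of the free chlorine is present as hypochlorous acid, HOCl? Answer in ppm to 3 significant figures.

3.28 ppm

[OCl⁻]/[HOCl] = 10^(pH − pKa) = 10^(7.0 − 7.6) = 10^-0.60 = 0.2512.
Fraction as HOCl = 1 / (1 + 0.2512) = 0.7992.
HOCl = 0.7992 × 4.11 ppm = 3.285 ppm.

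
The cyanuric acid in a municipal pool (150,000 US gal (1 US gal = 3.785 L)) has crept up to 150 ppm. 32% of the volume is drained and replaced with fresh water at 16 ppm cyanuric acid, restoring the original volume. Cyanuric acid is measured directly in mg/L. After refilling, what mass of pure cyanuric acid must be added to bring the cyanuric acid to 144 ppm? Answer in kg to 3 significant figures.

20.9 kg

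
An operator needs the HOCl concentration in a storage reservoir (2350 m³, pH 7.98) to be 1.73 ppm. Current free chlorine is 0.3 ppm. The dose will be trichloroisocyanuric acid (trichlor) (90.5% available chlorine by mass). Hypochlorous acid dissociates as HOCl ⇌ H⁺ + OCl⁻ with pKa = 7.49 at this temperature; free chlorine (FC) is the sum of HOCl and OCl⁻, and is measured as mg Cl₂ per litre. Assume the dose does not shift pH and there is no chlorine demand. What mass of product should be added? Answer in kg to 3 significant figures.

17.6 kg

Volume: 2350 m³ = 2,350,000 L.
[OCl⁻]/[HOCl] = 10^(pH − pKa) = 10^(7.98 − 7.49) = 3.09; fraction as HOCl = 1/(1 + 3.09) = 0.2445.
Free chlorine required for 1.73 ppm HOCl: 1.73 / 0.2445 = 7.076 ppm.
FC to add: 7.076 − 0.3 = 6.776 mg/L as Cl₂.
Cl₂ equivalent: 6.776 mg/L × 2,350,000 L = 15,920 g.
Product at 90.5% available Cl: 15,920 / 0.905 = 17,600 g.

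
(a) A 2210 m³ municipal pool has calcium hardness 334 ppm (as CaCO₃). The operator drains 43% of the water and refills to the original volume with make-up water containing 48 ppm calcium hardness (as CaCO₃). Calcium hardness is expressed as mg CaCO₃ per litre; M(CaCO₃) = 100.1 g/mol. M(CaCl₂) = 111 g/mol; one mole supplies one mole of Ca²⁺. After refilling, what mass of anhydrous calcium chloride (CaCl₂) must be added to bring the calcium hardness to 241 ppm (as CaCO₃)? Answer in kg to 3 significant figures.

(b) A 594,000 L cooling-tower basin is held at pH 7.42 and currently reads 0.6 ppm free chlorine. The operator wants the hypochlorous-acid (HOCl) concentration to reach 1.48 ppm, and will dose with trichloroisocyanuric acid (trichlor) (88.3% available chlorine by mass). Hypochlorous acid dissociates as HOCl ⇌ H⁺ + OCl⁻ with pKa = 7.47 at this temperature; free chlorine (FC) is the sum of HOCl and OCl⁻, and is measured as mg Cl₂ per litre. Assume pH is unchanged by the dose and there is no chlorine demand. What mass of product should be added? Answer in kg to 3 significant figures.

(a) 73.5 kg; (b) 1.48 kg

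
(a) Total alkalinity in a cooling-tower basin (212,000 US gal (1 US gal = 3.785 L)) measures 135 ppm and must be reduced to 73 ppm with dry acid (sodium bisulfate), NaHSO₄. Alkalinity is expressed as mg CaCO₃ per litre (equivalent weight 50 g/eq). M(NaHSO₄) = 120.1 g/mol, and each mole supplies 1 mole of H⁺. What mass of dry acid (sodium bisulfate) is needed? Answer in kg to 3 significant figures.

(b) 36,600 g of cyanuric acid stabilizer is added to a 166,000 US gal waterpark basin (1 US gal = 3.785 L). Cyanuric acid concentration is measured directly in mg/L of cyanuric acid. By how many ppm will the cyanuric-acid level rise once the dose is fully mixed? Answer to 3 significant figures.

(a) Volume: 212,000 US gal × 3.785 L/gal = 802,420 L.
(a) Alkalinity to neutralize: (135 − 73) = 62 mg/L as CaCO₃ × 802,420 L = 49,750 g as CaCO₃.
(a) Equivalents of H⁺ required: 49,750 ÷ 50 g/eq = 995 eq = 995 mol NaHSO₄.
(a) Mass of NaHSO₄: 995 × 120.1 = 119,500 g.

(b) Volume: 166,000 US gal × 3.785 L/gal = 628,310 L.
(b) Rise: 36,600 g / 628,310 L × 1000 = 58.25 mg/L.

(a) 119 kg; (b) 58.3 ppm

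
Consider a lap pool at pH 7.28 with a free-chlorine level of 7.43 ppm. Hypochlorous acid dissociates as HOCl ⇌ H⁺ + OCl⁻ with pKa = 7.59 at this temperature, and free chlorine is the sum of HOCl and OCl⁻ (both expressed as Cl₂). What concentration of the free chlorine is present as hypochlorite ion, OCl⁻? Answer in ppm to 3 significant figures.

[OCl⁻]/[HOCl] = 10^(pH − pKa) = 10^(7.28 − 7.59) = 10^-0.31 = 0.4898.
Fraction as HOCl = 1 / (1 + 0.4898) = 0.6712.
OCl⁻ = (1 − 0.6712) × 7.43 ppm = 2.443 ppm.

2.44 ppm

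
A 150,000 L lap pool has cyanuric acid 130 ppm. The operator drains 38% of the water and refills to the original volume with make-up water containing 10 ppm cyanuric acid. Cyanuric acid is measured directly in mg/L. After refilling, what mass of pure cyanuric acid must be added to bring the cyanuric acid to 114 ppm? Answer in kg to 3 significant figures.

After draining 38% and refilling: 130 × 0.62 + 10 × 0.38 = 84.4 ppm.
Deficit to target: 114 − 84.4 = 29.6 mg/L.
Mass: 29.6 mg/L × 150,000 L = 4440 g cyanuric acid.

4.44 kg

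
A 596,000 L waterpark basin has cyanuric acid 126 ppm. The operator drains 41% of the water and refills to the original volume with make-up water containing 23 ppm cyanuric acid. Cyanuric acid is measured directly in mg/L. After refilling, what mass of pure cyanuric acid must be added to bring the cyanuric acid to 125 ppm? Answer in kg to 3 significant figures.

After draining 41% and refilling: 126 × 0.59 + 23 × 0.41 = 83.77 ppm.
Deficit to target: 125 − 83.77 = 41.23 mg/L.
Mass: 41.23 mg/L × 596,000 L = 24,570 g cyanuric acid.

24.6 kg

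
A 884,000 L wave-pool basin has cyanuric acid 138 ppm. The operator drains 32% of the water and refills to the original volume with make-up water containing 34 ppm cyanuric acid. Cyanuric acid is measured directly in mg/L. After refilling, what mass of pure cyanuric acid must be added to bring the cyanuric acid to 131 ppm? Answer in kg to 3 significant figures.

After draining 32% and refilling: 138 × 0.68 + 34 × 0.32 = 104.72 ppm.
Deficit to target: 131 − 104.72 = 26.28 mg/L.
Mass: 26.28 mg/L × 884,000 L = 23,230 g cyanuric acid.

23.2 kg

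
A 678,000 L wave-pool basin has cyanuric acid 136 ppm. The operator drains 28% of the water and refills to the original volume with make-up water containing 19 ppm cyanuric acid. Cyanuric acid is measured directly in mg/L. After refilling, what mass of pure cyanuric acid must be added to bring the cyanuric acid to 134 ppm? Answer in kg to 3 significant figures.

20.9 kg

After draining 28% and refilling: 136 × 0.72 + 19 × 0.28 = 103.24 ppm.
Deficit to target: 134 − 103.24 = 30.76 mg/L.
Mass: 30.76 mg/L × 678,000 L = 20,860 g cyanuric acid.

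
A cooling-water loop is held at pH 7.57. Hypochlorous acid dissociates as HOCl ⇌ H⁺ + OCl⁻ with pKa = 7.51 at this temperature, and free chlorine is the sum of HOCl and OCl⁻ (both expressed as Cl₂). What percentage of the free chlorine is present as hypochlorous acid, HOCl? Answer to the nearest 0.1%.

[OCl⁻]/[HOCl] = 10^(pH − pKa) = 10^(7.57 − 7.51) = 10^0.06 = 1.148.
Fraction as HOCl = 1 / (1 + 1.148) = 0.4655.

46.6%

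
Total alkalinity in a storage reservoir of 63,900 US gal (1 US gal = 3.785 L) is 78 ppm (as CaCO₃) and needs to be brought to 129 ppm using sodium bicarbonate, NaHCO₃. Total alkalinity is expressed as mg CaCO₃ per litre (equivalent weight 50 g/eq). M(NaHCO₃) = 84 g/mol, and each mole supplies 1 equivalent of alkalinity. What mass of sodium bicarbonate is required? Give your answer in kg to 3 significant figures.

20.7 kg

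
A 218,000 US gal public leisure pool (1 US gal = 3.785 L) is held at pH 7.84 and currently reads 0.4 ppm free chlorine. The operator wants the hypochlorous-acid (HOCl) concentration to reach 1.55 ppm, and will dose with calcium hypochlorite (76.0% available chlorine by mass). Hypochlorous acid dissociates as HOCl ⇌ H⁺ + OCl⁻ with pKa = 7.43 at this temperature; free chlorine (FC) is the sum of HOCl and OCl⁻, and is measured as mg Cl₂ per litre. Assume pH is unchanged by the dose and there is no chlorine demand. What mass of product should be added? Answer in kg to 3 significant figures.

Volume: 218,000 US gal × 3.785 L/gal = 825,130 L.
[OCl⁻]/[HOCl] = 10^(pH − pKa) = 10^(7.84 − 7.43) = 2.57; fraction as HOCl = 1/(1 + 2.57) = 0.2801.
Free chlorine required for 1.55 ppm HOCl: 1.55 / 0.2801 = 5.534 ppm.
FC to add: 5.534 − 0.4 = 5.134 mg/L as Cl₂.
Cl₂ equivalent: 5.134 mg/L × 825,130 L = 4236 g.
Product at 76.0% available Cl: 4236 / 0.76 = 5574 g.

5.57 kg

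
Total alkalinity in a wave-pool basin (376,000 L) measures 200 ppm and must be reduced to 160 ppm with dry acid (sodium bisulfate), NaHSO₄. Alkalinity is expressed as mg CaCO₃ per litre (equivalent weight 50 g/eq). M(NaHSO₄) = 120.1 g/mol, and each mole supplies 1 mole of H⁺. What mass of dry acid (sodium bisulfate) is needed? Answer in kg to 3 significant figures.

36.1 kg

Alkalinity to neutralize: (200 − 160) = 40 mg/L as CaCO₃ × 376,000 L = 15,040 g as CaCO₃.
Equivalents of H⁺ required: 15,040 ÷ 50 g/eq = 300.8 eq = 300.8 mol NaHSO₄.
Mass of NaHSO₄: 300.8 × 120.1 = 36,130 g.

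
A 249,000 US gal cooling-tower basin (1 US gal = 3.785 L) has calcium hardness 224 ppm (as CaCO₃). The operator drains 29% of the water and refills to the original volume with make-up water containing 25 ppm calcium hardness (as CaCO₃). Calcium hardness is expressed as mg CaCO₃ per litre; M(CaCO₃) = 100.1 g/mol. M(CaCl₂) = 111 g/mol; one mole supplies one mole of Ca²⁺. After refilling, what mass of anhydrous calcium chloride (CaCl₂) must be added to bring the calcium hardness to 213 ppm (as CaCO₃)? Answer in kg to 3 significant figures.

48.8 kg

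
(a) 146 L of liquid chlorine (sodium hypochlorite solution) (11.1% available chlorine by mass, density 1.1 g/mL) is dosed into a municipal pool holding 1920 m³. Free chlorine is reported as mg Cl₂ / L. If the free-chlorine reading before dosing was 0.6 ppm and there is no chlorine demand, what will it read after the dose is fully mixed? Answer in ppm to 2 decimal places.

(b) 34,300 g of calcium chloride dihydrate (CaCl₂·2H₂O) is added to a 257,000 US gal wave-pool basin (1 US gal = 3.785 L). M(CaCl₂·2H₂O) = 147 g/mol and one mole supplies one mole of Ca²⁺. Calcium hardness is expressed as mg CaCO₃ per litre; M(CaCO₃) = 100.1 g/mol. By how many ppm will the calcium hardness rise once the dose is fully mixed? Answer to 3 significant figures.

(a) Volume: 1920 m³ = 1,920,000 L.
(a) Mass of solution: 146 L × 1000 mL/L × 1.1 g/mL = 160,600 g.
(a) Available chlorine delivered: 160,600 g × 0.111 = 17,830 g as Cl₂.
(a) Concentration rise: 17,830 g / 1,920,000 L = 9.285 mg/L = 9.28 ppm.
(a) Final FC: 0.6 + 9.28 = 9.88 ppm.

(b) Volume: 257,000 US gal × 3.785 L/gal = 972,745 L.
(b) Moles of Ca²⁺: 34,300 g ÷ 147 g/mol = 233.3 mol.
(b) As CaCO₃: 233.3 mol × 100.1 g/mol = 23,360 g.
(b) Rise: 23,360 g / 972,745 L × 1000 = 24.01 mg/L.

(a) 9.88 ppm; (b) 24.0 ppm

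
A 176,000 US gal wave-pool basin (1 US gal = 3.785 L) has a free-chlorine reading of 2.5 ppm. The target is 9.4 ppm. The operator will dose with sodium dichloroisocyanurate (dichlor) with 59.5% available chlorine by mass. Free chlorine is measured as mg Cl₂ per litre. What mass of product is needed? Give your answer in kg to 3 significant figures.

7.73 kg

Volume: 176,000 US gal × 3.785 L/gal = 666,160 L.
Chlorine deficit: 9.4 − 2.5 = 6.9 ppm = 6.9 mg/L as Cl₂.
Cl₂ equivalent needed: 6.9 mg/L × 666,160 L = 4,597,000 mg = 4597 g.
Product at 59.5% available chlorine: 4597 / 0.595 = 7725 g.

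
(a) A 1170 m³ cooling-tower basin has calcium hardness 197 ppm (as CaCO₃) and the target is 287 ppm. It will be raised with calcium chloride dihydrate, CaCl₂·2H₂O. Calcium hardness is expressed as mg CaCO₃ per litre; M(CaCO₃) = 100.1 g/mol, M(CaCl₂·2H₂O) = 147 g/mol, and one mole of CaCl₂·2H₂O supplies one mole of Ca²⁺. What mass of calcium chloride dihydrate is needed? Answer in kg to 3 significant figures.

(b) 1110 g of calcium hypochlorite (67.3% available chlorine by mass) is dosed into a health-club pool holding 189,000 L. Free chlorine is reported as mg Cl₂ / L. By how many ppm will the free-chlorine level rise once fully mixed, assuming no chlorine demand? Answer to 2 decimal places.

(a) 155 kg; (b) 3.95 ppm

(a) Volume: 1170 m³ = 1,170,000 L.
(a) Hardness to add: (287 − 197) = 90 mg/L as CaCO₃ × 1,170,000 L = 105,300 g as CaCO₃.
(a) Moles of Ca²⁺ (1 mol Ca²⁺ ≡ 1 mol CaCO₃): 105,300 / 100.1 g/mol = 1052 mol.
(a) Mass of CaCl₂·2H₂O: 1052 × 147 = 154,600 g.

(b) Available chlorine delivered: 1110 g × 0.673 = 747 g as Cl₂.
(b) Concentration rise: 747 g / 189,000 L = 3.953 mg/L = 3.95 ppm.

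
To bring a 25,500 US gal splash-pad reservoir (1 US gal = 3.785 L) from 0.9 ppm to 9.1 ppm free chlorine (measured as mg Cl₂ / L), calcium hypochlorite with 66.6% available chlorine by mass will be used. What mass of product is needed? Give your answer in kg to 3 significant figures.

Volume: 25,500 US gal × 3.785 L/gal = 96,518 L.
Chlorine deficit: 9.1 − 0.9 = 8.2 ppm = 8.2 mg/L as Cl₂.
Cl₂ equivalent needed: 8.2 mg/L × 96,518 L = 791,400 mg = 791.4 g.
Product at 66.6% available chlorine: 791.4 / 0.666 = 1188 g.

1.19 kg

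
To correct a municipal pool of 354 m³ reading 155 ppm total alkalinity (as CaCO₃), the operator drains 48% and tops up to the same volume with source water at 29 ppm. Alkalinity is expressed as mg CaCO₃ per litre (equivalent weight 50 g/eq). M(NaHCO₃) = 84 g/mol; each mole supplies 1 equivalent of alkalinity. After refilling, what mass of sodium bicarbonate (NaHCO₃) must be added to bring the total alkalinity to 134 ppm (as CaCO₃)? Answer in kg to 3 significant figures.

23.5 kg

Volume: 354 m³ = 354,000 L.
After draining 48% and refilling: 155 × 0.52 + 29 × 0.48 = 94.52 ppm.
Deficit to target: 134 − 94.52 = 39.48 mg/L.
As CaCO₃: 39.48 mg/L × 354,000 L = 13,980 g; ÷ 50 g/eq ÷ 1 = 279.5 mol NaHCO₃.
Mass: 279.5 × 84 = 23,480 g.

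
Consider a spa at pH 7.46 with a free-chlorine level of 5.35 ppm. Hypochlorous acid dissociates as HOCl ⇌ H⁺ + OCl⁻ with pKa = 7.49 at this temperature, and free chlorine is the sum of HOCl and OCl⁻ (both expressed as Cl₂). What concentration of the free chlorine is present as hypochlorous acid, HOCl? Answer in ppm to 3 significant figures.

[OCl⁻]/[HOCl] = 10^(pH − pKa) = 10^(7.46 − 7.49) = 10^-0.03 = 0.9333.
Fraction as HOCl = 1 / (1 + 0.9333) = 0.5173.
HOCl = 0.5173 × 5.35 ppm = 2.767 ppm.

2.77 ppm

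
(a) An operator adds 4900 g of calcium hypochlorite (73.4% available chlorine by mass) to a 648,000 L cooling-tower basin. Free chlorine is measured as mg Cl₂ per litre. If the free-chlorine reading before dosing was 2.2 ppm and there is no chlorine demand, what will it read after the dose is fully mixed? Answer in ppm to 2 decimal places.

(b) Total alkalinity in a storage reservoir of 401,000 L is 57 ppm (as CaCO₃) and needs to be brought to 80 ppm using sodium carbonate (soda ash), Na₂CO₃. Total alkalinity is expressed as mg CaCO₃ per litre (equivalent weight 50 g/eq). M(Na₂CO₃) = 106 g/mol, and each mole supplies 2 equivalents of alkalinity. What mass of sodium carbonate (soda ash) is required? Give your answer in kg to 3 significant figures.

(a) Available chlorine delivered: 4900 g × 0.734 = 3597 g as Cl₂.
(a) Concentration rise: 3597 g / 648,000 L = 5.55 mg/L = 5.55 ppm.
(a) Final FC: 2.2 + 5.55 = 7.75 ppm.

(b) Alkalinity to add: (80 − 57) = 23 mg/L as CaCO₃ × 401,000 L = 9223 g as CaCO₃.
(b) Equivalents: 9223 g ÷ 50 g/eq = 184.5 eq.
(b) Each mole of Na₂CO₃ supplies 2 eq, so 184.5 / 2 = 92.23 mol.
(b) Mass: 92.23 mol × 106 g/mol = 9776 g.

(a) 7.75 ppm; (b) 9.78 kg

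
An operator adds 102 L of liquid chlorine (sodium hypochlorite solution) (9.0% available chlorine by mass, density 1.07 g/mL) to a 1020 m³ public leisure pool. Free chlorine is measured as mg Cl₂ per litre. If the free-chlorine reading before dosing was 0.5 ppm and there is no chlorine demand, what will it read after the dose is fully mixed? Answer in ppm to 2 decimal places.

Volume: 1020 m³ = 1,020,000 L.
Mass of solution: 102 L × 1000 mL/L × 1.07 g/mL = 109,100 g.
Available chlorine delivered: 109,100 g × 0.09 = 9823 g as Cl₂.
Concentration rise: 9823 g / 1,020,000 L = 9.63 mg/L = 9.63 ppm.
Final FC: 0.5 + 9.63 = 10.13 ppm.

10.13 ppm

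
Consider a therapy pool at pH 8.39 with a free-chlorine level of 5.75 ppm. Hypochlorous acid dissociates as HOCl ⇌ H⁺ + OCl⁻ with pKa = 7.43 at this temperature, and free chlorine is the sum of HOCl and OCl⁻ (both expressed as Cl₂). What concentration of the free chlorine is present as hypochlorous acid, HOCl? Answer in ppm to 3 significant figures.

[OCl⁻]/[HOCl] = 10^(pH − pKa) = 10^(8.39 − 7.43) = 10^0.96 = 9.12.
Fraction as HOCl = 1 / (1 + 9.12) = 0.09881.
HOCl = 0.09881 × 5.75 ppm = 0.5682 ppm.

0.568 ppm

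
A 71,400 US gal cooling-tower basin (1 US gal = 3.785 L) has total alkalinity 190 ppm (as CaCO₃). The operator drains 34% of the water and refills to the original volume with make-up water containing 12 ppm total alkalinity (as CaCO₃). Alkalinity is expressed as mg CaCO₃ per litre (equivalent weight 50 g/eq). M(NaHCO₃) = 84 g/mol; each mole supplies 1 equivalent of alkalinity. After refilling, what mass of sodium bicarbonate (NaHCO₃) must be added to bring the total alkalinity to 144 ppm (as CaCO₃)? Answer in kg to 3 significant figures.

6.59 kg

Volume: 71,400 US gal × 3.785 L/gal = 270,249 L.
After draining 34% and refilling: 190 × 0.66 + 12 × 0.34 = 129.48 ppm.
Deficit to target: 144 − 129.48 = 14.52 mg/L.
As CaCO₃: 14.52 mg/L × 270,249 L = 3924 g; ÷ 50 g/eq ÷ 1 = 78.48 mol NaHCO₃.
Mass: 78.48 × 84 = 6592 g.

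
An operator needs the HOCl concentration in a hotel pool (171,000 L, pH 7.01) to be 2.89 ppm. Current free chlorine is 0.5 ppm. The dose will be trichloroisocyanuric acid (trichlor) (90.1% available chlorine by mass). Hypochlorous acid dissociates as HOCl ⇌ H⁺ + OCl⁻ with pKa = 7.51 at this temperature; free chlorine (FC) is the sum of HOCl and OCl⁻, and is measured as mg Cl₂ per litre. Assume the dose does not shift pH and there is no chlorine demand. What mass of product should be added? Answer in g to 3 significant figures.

[OCl⁻]/[HOCl] = 10^(pH − pKa) = 10^(7.01 − 7.51) = 0.3162; fraction as HOCl = 1/(1 + 0.3162) = 0.7597.
Free chlorine required for 2.89 ppm HOCl: 2.89 / 0.7597 = 3.804 ppm.
FC to add: 3.804 − 0.5 = 3.304 mg/L as Cl₂.
Cl₂ equivalent: 3.304 mg/L × 171,000 L = 565 g.
Product at 90.1% available Cl: 565 / 0.901 = 627 g.

627 g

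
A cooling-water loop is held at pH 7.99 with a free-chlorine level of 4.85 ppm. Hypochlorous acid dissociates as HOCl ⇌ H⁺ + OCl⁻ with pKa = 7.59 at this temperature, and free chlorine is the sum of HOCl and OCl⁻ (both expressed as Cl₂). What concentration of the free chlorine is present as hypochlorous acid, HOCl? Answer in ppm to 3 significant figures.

[OCl⁻]/[HOCl] = 10^(pH − pKa) = 10^(7.99 − 7.59) = 10^0.40 = 2.512.
Fraction as HOCl = 1 / (1 + 2.512) = 0.2847.
HOCl = 0.2847 × 4.85 ppm = 1.381 ppm.

1.38 ppm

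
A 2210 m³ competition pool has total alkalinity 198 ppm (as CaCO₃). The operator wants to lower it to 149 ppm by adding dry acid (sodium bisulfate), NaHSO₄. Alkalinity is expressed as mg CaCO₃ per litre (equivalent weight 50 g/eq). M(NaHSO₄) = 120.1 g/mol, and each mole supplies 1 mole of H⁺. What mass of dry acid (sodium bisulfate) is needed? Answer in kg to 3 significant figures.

Volume: 2210 m³ = 2,210,000 L.
Alkalinity to neutralize: (198 − 149) = 49 mg/L as CaCO₃ × 2,210,000 L = 108,300 g as CaCO₃.
Equivalents of H⁺ required: 108,300 ÷ 50 g/eq = 2166 eq = 2166 mol NaHSO₄.
Mass of NaHSO₄: 2166 × 120.1 = 260,100 g.

260 kg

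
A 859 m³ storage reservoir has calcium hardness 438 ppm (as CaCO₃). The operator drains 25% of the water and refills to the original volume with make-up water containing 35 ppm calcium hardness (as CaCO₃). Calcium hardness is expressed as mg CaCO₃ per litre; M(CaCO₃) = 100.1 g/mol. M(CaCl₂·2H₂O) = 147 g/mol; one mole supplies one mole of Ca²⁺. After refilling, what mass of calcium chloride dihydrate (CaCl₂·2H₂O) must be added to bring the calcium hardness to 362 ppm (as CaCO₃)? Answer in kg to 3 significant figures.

31.2 kg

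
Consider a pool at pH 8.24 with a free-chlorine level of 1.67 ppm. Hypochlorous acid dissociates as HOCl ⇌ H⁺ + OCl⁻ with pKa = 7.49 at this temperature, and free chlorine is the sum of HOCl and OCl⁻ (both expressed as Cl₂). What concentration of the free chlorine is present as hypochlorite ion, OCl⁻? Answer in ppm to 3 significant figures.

[OCl⁻]/[HOCl] = 10^(pH − pKa) = 10^(8.24 − 7.49) = 10^0.75 = 5.623.
Fraction as HOCl = 1 / (1 + 5.623) = 0.151.
OCl⁻ = (1 − 0.151) × 1.67 ppm = 1.418 ppm.

1.42 ppm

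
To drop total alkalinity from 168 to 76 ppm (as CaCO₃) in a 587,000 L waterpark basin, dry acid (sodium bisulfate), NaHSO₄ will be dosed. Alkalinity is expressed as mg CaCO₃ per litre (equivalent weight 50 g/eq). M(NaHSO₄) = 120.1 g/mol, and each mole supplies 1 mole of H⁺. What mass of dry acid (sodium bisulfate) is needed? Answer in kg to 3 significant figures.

130 kg

Alkalinity to neutralize: (168 − 76) = 92 mg/L as CaCO₃ × 587,000 L = 54,000 g as CaCO₃.
Equivalents of H⁺ required: 54,000 ÷ 50 g/eq = 1080 eq = 1080 mol NaHSO₄.
Mass of NaHSO₄: 1080 × 120.1 = 129,700 g.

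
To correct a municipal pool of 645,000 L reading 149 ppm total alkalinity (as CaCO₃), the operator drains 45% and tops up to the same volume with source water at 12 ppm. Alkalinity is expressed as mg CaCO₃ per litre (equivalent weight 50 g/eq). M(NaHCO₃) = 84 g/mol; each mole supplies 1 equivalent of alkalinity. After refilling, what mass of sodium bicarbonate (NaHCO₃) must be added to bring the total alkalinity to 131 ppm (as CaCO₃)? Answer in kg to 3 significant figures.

After draining 45% and refilling: 149 × 0.55 + 12 × 0.45 = 87.35 ppm.
Deficit to target: 131 − 87.35 = 43.65 mg/L.
As CaCO₃: 43.65 mg/L × 645,000 L = 28,150 g; ÷ 50 g/eq ÷ 1 = 563.1 mol NaHCO₃.
Mass: 563.1 × 84 = 47,300 g.

47.3 kg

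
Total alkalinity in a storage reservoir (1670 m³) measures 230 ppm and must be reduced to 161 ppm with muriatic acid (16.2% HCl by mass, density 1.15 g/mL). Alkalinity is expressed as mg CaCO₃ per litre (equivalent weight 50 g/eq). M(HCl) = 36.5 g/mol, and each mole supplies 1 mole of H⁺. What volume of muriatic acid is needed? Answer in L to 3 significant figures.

452 L

Volume: 1670 m³ = 1,670,000 L.
Alkalinity to neutralize: (230 − 161) = 69 mg/L as CaCO₃ × 1,670,000 L = 115,200 g as CaCO₃.
Equivalents of H⁺ required: 115,200 ÷ 50 g/eq = 2305 eq = 2305 mol HCl.
Mass of HCl: 2305 × 36.5 = 84,120 g.
Mass of 16.2% solution: 84,120 / 0.162 = 519,200 g.
Volume: 519,200 g ÷ 1.15 g/mL = 451,500 mL.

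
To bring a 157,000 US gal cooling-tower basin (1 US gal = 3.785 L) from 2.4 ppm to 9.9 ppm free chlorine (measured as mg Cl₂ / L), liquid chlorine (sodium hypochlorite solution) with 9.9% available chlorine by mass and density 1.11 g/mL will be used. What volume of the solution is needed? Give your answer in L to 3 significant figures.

40.6 L

Volume: 157,000 US gal × 3.785 L/gal = 594,245 L.
Chlorine deficit: 9.9 − 2.4 = 7.5 ppm = 7.5 mg/L as Cl₂.
Cl₂ equivalent needed: 7.5 mg/L × 594,245 L = 4,457,000 mg = 4457 g.
Product at 9.9% available chlorine: 4457 / 0.099 = 45,020 g.
Volume at density 1.11 g/mL: 45,020 g ÷ 1.11 g/mL = 40,560 mL.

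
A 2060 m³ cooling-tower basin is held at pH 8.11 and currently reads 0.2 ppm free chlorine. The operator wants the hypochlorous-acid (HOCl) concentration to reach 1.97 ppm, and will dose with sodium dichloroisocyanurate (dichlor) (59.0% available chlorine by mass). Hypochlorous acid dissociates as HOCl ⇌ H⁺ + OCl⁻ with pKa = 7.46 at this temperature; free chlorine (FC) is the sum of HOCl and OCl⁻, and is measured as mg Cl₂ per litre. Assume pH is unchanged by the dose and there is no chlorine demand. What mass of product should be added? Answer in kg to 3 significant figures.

36.9 kg

Volume: 2060 m³ = 2,060,000 L.
[OCl⁻]/[HOCl] = 10^(pH − pKa) = 10^(8.11 − 7.46) = 4.467; fraction as HOCl = 1/(1 + 4.467) = 0.1829.
Free chlorine required for 1.97 ppm HOCl: 1.97 / 0.1829 = 10.77 ppm.
FC to add: 10.77 − 0.2 = 10.57 mg/L as Cl₂.
Cl₂ equivalent: 10.57 mg/L × 2,060,000 L = 21,770 g.
Product at 59.0% available Cl: 21,770 / 0.59 = 36,900 g.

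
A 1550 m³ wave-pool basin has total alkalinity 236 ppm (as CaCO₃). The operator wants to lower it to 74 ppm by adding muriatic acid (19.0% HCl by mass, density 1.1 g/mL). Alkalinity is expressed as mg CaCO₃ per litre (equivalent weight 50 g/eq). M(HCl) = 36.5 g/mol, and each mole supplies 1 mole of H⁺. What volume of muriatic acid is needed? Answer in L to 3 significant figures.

877 L

Volume: 1550 m³ = 1,550,000 L.
Alkalinity to neutralize: (236 − 74) = 162 mg/L as CaCO₃ × 1,550,000 L = 251,100 g as CaCO₃.
Equivalents of H⁺ required: 251,100 ÷ 50 g/eq = 5022 eq = 5022 mol HCl.
Mass of HCl: 5022 × 36.5 = 183,300 g.
Mass of 19.0% solution: 183,300 / 0.19 = 964,800 g.
Volume: 964,800 g ÷ 1.1 g/mL = 877,000 mL.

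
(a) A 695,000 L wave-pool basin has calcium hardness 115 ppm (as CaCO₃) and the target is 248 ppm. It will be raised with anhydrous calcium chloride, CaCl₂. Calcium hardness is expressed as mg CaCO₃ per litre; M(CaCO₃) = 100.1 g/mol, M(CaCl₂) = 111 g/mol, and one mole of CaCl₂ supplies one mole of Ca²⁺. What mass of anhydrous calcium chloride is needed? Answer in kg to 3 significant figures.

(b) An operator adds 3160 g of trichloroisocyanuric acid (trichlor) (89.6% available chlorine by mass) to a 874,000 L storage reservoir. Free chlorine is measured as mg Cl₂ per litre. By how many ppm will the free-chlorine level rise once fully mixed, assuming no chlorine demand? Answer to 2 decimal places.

(a) Hardness to add: (248 − 115) = 133 mg/L as CaCO₃ × 695,000 L = 92,440 g as CaCO₃.
(a) Moles of Ca²⁺ (1 mol Ca²⁺ ≡ 1 mol CaCO₃): 92,440 / 100.1 g/mol = 923.4 mol.
(a) Mass of CaCl₂: 923.4 × 111 = 102,500 g.

(b) Available chlorine delivered: 3160 g × 0.896 = 2831 g as Cl₂.
(b) Concentration rise: 2831 g / 874,000 L = 3.24 mg/L = 3.24 ppm.

(a) 103 kg; (b) 3.24 ppm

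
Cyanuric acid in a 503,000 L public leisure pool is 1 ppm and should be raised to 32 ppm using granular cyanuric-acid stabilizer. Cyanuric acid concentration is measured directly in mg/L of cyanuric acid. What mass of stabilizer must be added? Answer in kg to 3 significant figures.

15.6 kg

CYA to add: (32 − 1) = 31 mg/L × 503,000 L = 15,590 g cyanuric acid.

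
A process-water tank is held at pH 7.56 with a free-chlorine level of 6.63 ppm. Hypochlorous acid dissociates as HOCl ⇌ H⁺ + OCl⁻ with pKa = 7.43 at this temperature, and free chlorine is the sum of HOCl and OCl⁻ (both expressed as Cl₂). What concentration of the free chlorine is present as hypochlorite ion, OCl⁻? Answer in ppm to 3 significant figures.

[OCl⁻]/[HOCl] = 10^(pH − pKa) = 10^(7.56 − 7.43) = 10^0.13 = 1.349.
Fraction as HOCl = 1 / (1 + 1.349) = 0.4257.
OCl⁻ = (1 − 0.4257) × 6.63 ppm = 3.807 ppm.

3.81 ppm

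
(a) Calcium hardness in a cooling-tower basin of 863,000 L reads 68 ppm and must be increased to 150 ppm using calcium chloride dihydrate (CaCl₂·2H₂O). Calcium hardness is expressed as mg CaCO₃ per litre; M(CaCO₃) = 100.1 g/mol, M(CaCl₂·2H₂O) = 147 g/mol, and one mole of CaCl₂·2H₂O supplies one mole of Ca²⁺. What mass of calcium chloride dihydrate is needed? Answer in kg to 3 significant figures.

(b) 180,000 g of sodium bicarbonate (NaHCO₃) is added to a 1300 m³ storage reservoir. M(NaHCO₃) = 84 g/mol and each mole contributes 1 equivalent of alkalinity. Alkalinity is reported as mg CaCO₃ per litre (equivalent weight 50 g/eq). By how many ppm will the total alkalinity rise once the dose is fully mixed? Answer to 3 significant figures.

(a) Hardness to add: (150 − 68) = 82 mg/L as CaCO₃ × 863,000 L = 70,770 g as CaCO₃.
(a) Moles of Ca²⁺ (1 mol Ca²⁺ ≡ 1 mol CaCO₃): 70,770 / 100.1 g/mol = 707 mol.
(a) Mass of CaCl₂·2H₂O: 707 × 147 = 103,900 g.

(b) Volume: 1300 m³ = 1,300,000 L.
(b) Moles of NaHCO₃: 180,000 g ÷ 84 g/mol = 2143 mol → 2143 eq of alkalinity.
(b) As CaCO₃: 2143 eq × 50 g/eq = 107,100 g.
(b) Rise: 107,100 g / 1,300,000 L × 1000 = 82.42 mg/L.

(a) 104 kg; (b) 82.4 ppm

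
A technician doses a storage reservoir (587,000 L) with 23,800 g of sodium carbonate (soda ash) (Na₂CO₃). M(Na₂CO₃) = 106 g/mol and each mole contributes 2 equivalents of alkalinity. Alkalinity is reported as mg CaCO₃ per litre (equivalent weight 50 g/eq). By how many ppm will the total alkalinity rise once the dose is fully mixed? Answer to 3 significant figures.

38.3 ppm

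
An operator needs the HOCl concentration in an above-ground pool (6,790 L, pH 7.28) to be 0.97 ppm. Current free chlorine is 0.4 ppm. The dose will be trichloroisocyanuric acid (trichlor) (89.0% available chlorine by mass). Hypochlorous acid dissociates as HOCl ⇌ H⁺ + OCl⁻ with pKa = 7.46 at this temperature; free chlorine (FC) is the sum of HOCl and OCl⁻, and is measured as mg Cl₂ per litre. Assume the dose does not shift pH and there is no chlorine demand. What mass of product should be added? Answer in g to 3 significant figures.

[OCl⁻]/[HOCl] = 10^(pH − pKa) = 10^(7.28 − 7.46) = 0.6607; fraction as HOCl = 1/(1 + 0.6607) = 0.6022.
Free chlorine required for 0.97 ppm HOCl: 0.97 / 0.6022 = 1.611 ppm.
FC to add: 1.611 − 0.4 = 1.211 mg/L as Cl₂.
Cl₂ equivalent: 1.211 mg/L × 6,790 L = 8.222 g.
Product at 89.0% available Cl: 8.222 / 0.89 = 9.238 g.

9.24 g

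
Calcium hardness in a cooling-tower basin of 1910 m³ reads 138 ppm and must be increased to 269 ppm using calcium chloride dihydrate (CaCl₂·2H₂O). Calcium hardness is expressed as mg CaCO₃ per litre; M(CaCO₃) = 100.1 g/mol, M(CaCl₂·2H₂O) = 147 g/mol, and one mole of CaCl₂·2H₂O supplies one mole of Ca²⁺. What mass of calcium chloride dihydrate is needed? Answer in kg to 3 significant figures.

367 kg

Volume: 1910 m³ = 1,910,000 L.
Hardness to add: (269 − 138) = 131 mg/L as CaCO₃ × 1,910,000 L = 250,200 g as CaCO₃.
Moles of Ca²⁺ (1 mol Ca²⁺ ≡ 1 mol CaCO₃): 250,200 / 100.1 g/mol = 2500 mol.
Mass of CaCl₂·2H₂O: 2500 × 147 = 367,400 g.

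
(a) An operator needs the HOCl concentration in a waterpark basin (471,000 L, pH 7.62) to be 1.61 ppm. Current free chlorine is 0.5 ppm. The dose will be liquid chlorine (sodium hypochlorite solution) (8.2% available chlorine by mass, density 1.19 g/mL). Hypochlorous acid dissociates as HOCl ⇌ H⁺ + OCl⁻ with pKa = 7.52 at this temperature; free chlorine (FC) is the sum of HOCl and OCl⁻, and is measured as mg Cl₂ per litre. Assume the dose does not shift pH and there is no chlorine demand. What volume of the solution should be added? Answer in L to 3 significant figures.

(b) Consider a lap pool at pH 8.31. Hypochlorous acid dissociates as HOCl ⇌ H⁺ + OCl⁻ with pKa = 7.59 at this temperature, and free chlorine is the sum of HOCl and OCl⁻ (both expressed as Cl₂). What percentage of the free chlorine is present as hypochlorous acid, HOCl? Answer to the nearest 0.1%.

(a) 15.1 L; (b) 16.0%

(a) [OCl⁻]/[HOCl] = 10^(pH − pKa) = 10^(7.62 − 7.52) = 1.259; fraction as HOCl = 1/(1 + 1.259) = 0.4427.
(a) Free chlorine required for 1.61 ppm HOCl: 1.61 / 0.4427 = 3.637 ppm.
(a) FC to add: 3.637 − 0.5 = 3.137 mg/L as Cl₂.
(a) Cl₂ equivalent: 3.137 mg/L × 471,000 L = 1477 g.
(a) Product at 8.2% available Cl: 1477 / 0.082 = 18,020 g.
(a) Volume: 18,020 g ÷ 1.19 g/mL = 15,140 mL.

(b) [OCl⁻]/[HOCl] = 10^(pH − pKa) = 10^(8.31 − 7.59) = 10^0.72 = 5.248.
(b) Fraction as HOCl = 1 / (1 + 5.248) = 0.16.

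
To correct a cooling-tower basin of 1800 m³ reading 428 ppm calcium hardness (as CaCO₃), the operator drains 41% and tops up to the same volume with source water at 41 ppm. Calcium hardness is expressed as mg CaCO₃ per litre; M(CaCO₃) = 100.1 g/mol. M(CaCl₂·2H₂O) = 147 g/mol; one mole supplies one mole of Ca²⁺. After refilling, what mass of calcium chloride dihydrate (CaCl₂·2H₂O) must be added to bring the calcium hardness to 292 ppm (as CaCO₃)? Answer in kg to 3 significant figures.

59.9 kg

Volume: 1800 m³ = 1,800,000 L.
After draining 41% and refilling: 428 × 0.59 + 41 × 0.41 = 269.33 ppm.
Deficit to target: 292 − 269.33 = 22.67 mg/L.
As CaCO₃: 22.67 mg/L × 1,800,000 L = 40,810 g; ÷ 100.1 = 407.7 mol Ca²⁺.
Mass: 407.7 × 147 = 59,920 g.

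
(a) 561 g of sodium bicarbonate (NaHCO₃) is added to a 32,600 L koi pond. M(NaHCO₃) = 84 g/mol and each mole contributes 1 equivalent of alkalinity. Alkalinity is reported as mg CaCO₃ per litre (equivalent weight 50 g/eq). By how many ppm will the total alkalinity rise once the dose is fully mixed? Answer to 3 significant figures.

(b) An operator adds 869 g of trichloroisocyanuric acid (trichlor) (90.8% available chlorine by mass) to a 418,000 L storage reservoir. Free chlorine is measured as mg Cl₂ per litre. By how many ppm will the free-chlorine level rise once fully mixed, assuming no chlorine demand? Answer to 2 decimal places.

(a) 10.2 ppm; (b) 1.89 ppm

(a) Moles of NaHCO₃: 561 g ÷ 84 g/mol = 6.679 mol → 6.679 eq of alkalinity.
(a) As CaCO₃: 6.679 eq × 50 g/eq = 333.9 g.
(a) Rise: 333.9 g / 32,600 L × 1000 = 10.24 mg/L.

(b) Available chlorine delivered: 869 g × 0.908 = 789.1 g as Cl₂.
(b) Concentration rise: 789.1 g / 418,000 L = 1.888 mg/L = 1.89 ppm.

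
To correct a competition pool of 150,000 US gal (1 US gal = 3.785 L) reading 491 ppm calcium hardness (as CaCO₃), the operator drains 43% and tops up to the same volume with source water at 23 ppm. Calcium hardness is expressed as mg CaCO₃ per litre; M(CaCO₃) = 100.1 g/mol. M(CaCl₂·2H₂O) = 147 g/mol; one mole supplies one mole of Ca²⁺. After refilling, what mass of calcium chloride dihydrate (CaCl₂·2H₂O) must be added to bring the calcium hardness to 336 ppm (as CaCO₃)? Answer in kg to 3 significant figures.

Volume: 150,000 US gal × 3.785 L/gal = 567,750 L.
After draining 43% and refilling: 491 × 0.57 + 23 × 0.43 = 289.76 ppm.
Deficit to target: 336 − 289.76 = 46.24 mg/L.
As CaCO₃: 46.24 mg/L × 567,750 L = 26,250 g; ÷ 100.1 = 262.3 mol Ca²⁺.
Mass: 262.3 × 147 = 38,550 g.

38.6 kg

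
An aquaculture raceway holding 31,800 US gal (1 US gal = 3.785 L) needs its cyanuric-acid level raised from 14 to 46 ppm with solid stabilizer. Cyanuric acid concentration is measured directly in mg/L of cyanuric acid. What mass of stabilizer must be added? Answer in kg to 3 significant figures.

Volume: 31,800 US gal × 3.785 L/gal = 120,363 L.
CYA to add: (46 − 14) = 32 mg/L × 120,363 L = 3852 g cyanuric acid.

3.85 kg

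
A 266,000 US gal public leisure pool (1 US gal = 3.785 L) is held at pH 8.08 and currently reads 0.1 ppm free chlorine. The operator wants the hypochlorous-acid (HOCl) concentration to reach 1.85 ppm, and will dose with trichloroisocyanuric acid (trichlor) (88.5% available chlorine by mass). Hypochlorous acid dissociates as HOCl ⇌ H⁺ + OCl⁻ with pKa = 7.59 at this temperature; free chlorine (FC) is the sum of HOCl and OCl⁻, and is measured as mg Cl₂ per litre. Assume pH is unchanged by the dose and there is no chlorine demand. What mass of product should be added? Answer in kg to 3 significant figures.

8.49 kg

Volume: 266,000 US gal × 3.785 L/gal = 1,006,810 L.
[OCl⁻]/[HOCl] = 10^(pH − pKa) = 10^(8.08 − 7.59) = 3.09; fraction as HOCl = 1/(1 + 3.09) = 0.2445.
Free chlorine required for 1.85 ppm HOCl: 1.85 / 0.2445 = 7.567 ppm.
FC to add: 7.567 − 0.1 = 7.467 mg/L as Cl₂.
Cl₂ equivalent: 7.467 mg/L × 1,006,810 L = 7518 g.
Product at 88.5% available Cl: 7518 / 0.885 = 8495 g.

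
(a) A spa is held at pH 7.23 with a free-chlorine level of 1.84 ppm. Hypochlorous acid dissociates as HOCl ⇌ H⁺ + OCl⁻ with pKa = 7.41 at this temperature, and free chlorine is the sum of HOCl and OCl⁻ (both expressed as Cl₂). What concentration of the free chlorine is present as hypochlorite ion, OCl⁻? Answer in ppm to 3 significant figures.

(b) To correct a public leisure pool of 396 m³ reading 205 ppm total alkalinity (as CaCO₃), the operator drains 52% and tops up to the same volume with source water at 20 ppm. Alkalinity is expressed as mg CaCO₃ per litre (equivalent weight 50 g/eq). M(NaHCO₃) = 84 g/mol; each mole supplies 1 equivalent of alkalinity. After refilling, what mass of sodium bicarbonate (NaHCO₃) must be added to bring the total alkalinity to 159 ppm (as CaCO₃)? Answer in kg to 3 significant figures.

(a) [OCl⁻]/[HOCl] = 10^(pH − pKa) = 10^(7.23 − 7.41) = 10^-0.18 = 0.6607.
(a) Fraction as HOCl = 1 / (1 + 0.6607) = 0.6022.
(a) OCl⁻ = (1 − 0.6022) × 1.84 ppm = 0.732 ppm.

(b) Volume: 396 m³ = 396,000 L.
(b) After draining 52% and refilling: 205 × 0.48 + 20 × 0.52 = 108.8 ppm.
(b) Deficit to target: 159 − 108.8 = 50.2 mg/L.
(b) As CaCO₃: 50.2 mg/L × 396,000 L = 19,880 g; ÷ 50 g/eq ÷ 1 = 397.6 mol NaHCO₃.
(b) Mass: 397.6 × 84 = 33,400 g.

(a) 0.732 ppm; (b) 33.4 kg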